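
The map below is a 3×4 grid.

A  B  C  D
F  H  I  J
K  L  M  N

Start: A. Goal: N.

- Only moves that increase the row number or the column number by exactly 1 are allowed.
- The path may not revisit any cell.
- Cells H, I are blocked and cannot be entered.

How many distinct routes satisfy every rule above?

2

A right/down-only route from A to N makes exactly 2 down-moves and 3 right-moves in some order.
With no other constraints that would be C(5,2) = 10 routes.
Subtract routes through each blocked cell (inclusion–exclusion for overlaps): − through H: 6 − through I: 6 + through H&I: 4 → 2.
That gives 2 routes.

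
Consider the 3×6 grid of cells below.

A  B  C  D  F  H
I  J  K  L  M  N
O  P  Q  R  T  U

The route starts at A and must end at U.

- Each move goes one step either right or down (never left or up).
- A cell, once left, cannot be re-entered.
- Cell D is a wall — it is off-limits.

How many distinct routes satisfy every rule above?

A right/down-only route from A to U makes exactly 2 down-moves and 5 right-moves in some order.
With no other constraints that would be C(7,2) = 21 routes.
Subtract routes through each blocked cell (inclusion–exclusion for overlaps): − through D: 6 → 15.
That gives 15 routes.

15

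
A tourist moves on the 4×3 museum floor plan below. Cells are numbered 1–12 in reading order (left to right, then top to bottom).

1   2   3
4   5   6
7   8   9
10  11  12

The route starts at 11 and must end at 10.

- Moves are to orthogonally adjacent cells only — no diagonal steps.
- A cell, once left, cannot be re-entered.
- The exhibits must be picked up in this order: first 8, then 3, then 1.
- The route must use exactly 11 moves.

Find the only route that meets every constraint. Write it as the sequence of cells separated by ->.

11 -> 12 -> 9 -> 8 -> 5 -> 6 -> 3 -> 2 -> 1 -> 4 -> 7 -> 10

The waypoints must appear in the order 8, 3, 1, with no cell reused.
Route from 11: right to 12, up to 9, left to 8, up to 5, right to 6, up to 3, 2× left (reaching 1), 3× down (reaching 10) — 11 moves in all.
Check: order respected (8 at step 3, 3 at step 6, 1 at step 8); 11 moves as required.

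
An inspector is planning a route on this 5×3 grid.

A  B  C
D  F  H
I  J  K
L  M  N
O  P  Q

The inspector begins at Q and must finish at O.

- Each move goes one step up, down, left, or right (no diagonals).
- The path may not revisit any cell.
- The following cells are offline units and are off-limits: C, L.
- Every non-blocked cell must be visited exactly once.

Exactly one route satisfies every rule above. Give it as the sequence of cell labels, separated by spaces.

Need to visit all 13 open cells exactly once, starting at Q and ending at O.
Cell I has only two open neighbours (D and J), so the path must pass straight through it: one of those is the cell it's entered from and the other is where it exits.
Route from Q: 3× up (reaching H), left to F, up to B, left to A, 2× down (reaching I), right to J, 2× down (reaching P), left to O — 12 moves in all.
Check: all 13 open cells covered.

Q N K H F B A D I J M P O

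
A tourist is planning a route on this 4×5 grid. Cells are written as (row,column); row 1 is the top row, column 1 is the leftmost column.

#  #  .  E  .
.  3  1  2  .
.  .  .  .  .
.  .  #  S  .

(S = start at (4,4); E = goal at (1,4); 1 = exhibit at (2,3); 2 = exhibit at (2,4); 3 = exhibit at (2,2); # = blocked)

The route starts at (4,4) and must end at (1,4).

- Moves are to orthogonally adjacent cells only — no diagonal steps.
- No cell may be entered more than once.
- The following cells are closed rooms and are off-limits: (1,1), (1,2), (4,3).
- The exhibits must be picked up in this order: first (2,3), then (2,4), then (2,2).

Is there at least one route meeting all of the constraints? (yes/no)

Ignoring the required order, 15 revisit-free routes from (4,4) to (1,4) pass through all of (2,3), (2,4), and (2,2); the waypoint orders that occur are (2,2) → (2,3) → (2,4) (12); (2,4) → (2,2) → (2,3) (3) — never (2,3) → (2,4) → (2,2).

no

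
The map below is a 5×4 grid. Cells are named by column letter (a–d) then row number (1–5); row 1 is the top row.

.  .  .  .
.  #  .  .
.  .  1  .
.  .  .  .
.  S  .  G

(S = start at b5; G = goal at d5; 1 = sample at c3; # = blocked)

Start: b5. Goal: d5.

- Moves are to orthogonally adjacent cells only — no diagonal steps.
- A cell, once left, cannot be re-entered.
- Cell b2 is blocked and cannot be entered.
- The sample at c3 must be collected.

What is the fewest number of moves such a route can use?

6

Any route passes through c3 somewhere between b5 and d5. Summing Manhattan distances along the two legs (b5 → c3 → d5) gives a lower bound of 3 + 3 = 6 moves.
A route of 6 moves achieves this: b5 → b4 → b3 → c3 → c4 → c5 → d5.
Since 6 matches the lower bound, it is optimal.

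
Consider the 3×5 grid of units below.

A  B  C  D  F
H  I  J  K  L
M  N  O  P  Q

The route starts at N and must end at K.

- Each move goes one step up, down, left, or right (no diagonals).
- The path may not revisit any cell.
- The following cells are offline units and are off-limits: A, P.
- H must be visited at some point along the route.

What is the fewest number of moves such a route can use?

5

Any route passes through H somewhere between N and K. Summing Manhattan distances along the two legs (N → H → K) gives a lower bound of 2 + 3 = 5 moves.
A route of 5 moves achieves this: N → M → H → I → J → K.
Since 5 matches the lower bound, it is optimal.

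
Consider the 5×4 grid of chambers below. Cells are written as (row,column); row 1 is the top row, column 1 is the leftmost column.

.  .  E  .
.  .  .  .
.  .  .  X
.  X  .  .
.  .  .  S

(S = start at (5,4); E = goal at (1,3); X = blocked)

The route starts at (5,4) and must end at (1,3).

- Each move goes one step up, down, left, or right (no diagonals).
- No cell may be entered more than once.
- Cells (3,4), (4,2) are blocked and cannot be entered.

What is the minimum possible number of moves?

5

The Manhattan distance from (5,4) to (1,3) is |5−1| + |4−3| = 5, so at least 5 moves are needed.
A route of 5 moves achieves this: (5,4) → (4,4) → (4,3) → (3,3) → (2,3) → (1,3).
Since 5 matches the lower bound, it is optimal.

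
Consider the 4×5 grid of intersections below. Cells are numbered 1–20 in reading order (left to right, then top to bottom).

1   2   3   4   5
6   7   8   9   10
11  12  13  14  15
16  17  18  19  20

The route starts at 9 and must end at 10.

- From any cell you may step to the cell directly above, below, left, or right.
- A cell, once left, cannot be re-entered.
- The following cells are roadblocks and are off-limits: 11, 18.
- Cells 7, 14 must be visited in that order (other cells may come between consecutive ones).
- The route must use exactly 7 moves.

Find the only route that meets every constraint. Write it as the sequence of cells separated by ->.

The waypoints must appear in the order 7, 14, with no cell reused.
Route from 9: 2× left (reaching 7), down to 12, 3× right (reaching 15), up to 10 — 7 moves in all.
Check: order respected (7 at step 2, 14 at step 5); 7 moves as required.

9 -> 8 -> 7 -> 12 -> 13 -> 14 -> 15 -> 10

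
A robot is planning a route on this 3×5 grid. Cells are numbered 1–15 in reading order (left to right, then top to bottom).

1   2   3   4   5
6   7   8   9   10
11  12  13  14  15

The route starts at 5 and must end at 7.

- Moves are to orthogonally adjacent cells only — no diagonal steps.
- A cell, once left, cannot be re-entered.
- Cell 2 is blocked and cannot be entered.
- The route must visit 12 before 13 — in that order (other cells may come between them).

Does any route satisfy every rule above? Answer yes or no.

no

Ignoring the required order, 24 revisit-free routes from 5 to 7 pass through all of 12 and 13; the waypoint orders that occur are 13 → 12 (24) — never 12 → 13.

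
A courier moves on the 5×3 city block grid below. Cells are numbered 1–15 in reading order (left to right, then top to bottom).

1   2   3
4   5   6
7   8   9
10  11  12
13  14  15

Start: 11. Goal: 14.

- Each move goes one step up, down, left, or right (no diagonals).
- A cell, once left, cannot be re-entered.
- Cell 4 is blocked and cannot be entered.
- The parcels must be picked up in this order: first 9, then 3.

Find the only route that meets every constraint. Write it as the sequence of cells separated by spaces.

11 12 9 6 3 2 5 8 7 10 13 14

The waypoints must appear in the order 9, 3, with no cell reused.
Route from 11: right 1 to 12, up 3 to 3, left 1 to 2, down 2 to 8, left 1 to 7, down 2 to 13, right 1 to 14 — 11 moves in all.
Check: order respected (9 at step 2, 3 at step 4).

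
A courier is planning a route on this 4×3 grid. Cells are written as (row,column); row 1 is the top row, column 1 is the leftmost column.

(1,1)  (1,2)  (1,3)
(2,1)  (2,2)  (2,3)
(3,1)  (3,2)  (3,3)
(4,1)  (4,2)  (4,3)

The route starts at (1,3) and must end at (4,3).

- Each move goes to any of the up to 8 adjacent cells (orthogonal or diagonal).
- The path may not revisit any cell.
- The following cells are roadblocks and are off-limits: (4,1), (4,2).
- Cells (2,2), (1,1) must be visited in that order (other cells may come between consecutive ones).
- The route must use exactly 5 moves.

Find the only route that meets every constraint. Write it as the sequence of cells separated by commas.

(1,3), (2,2), (1,1), (2,1), (3,2), (4,3)

The waypoints must appear in the order (2,2), (1,1), with no cell reused.
Route from (1,3): down-left to (2,2), up-left to (1,1), down to (2,1), 2× down-right (reaching (4,3)) — 5 moves in all.
Check: order respected ((2,2) at step 1, (1,1) at step 2); 5 moves as required.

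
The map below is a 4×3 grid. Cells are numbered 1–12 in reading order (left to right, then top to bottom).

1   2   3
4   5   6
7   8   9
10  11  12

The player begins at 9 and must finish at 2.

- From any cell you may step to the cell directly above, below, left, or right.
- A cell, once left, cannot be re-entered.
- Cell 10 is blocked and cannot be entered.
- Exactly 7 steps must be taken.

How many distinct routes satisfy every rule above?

6

Need simple routes of exactly 7 moves from 9 to 2 (Manhattan distance 3, so 2 moves are spent on a detour and 2 undoing it).
Enumerating: 9 6 5 8 7 4 1 2 | 9 12 11 8 5 4 1 2 | 9 12 11 8 5 6 3 2 | 9 12 11 8 7 4 1 2 | 9 12 11 8 7 4 5 2 | 9 8 7 4 5 6 3 2.
That gives 6 routes.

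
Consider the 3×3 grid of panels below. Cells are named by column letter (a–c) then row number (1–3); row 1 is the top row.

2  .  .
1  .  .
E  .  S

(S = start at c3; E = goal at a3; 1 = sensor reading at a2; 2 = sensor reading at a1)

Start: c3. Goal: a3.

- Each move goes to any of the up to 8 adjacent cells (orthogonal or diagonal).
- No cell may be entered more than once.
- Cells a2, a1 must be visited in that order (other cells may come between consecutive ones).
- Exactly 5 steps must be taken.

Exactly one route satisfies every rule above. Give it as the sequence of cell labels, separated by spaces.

The waypoints must appear in the order a2, a1, with no cell reused.
Route from c3: left 1 to b3, up-left 1 to a2, up 1 to a1, down-right 1 to b2, down-left 1 to a3 — 5 moves in all.
Check: order respected (1 at step 2, 2 at step 3); 5 moves as required.

c3 b3 a2 a1 b2 a3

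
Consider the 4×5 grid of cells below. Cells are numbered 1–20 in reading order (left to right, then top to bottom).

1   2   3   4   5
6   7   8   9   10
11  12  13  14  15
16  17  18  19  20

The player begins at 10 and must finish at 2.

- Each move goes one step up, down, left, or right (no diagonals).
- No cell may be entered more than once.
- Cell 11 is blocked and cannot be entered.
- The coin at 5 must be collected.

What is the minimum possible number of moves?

4

Any route passes through 5 somewhere between 10 and 2. Summing Manhattan distances along the two legs (10 → 5 → 2) gives a lower bound of 1 + 3 = 4 moves.
A route of 4 moves achieves this: 10 → 5 → 4 → 3 → 2.
Since 4 matches the lower bound, it is optimal.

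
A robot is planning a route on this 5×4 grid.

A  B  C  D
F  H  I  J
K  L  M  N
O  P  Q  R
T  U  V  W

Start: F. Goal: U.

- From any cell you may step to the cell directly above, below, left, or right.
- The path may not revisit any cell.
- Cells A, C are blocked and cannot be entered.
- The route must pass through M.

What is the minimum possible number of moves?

6

Any route passes through M somewhere between F and U. Summing Manhattan distances along the two legs (F → M → U) gives a lower bound of 3 + 3 = 6 moves.
A route of 6 moves achieves this: F → K → L → M → Q → V → U.
Since 6 matches the lower bound, it is optimal.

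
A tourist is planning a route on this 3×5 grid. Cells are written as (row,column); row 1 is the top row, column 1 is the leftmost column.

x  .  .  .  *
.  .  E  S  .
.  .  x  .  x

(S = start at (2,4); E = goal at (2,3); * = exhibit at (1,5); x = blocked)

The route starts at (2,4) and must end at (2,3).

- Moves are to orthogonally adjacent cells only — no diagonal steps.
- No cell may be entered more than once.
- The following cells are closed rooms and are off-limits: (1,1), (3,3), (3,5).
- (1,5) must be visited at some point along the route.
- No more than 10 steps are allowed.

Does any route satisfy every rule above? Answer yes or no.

yes

One route that works: (2,4) → (2,5) → (1,5) → (1,4) → (1,3) → (2,3).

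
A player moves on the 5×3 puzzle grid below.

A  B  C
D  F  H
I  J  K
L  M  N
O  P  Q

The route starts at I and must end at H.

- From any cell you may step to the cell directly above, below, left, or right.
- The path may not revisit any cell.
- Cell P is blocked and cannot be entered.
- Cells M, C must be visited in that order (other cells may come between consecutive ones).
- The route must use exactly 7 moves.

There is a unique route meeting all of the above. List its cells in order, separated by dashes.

I - L - M - J - F - B - C - H

The waypoints must appear in the order M, C, with no cell reused.
Route from I: down to L, right to M, 3× up (reaching B), right to C, down to H — 7 moves in all.
Check: order respected (M at step 2, C at step 6); 7 moves as required.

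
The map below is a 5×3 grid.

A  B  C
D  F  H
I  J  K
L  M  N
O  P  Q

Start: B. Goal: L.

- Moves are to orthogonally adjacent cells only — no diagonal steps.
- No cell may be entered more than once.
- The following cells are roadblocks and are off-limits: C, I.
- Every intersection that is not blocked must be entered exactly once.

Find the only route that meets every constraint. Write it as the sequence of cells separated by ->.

B -> A -> D -> F -> H -> K -> J -> M -> N -> Q -> P -> O -> L

Need to visit all 13 open cells exactly once, starting at B and ending at L.
Cell A has only two open neighbours (D and B), so the path must pass straight through it: one of those is the cell it's entered from and the other is where it exits.
Route from B: left to A, down to D, 2× right (reaching H), down to K, left to J, down to M, right to N, down to Q, 2× left (reaching O), up to L — 12 moves in all.
Check: all 13 open cells covered.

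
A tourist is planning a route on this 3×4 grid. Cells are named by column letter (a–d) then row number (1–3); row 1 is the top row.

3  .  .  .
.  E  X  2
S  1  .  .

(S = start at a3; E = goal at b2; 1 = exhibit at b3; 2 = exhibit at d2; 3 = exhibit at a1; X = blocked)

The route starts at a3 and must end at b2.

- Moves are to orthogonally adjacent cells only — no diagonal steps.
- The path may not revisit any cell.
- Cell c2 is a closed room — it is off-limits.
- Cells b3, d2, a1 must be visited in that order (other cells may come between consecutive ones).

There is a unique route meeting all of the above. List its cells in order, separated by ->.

a3 -> b3 -> c3 -> d3 -> d2 -> d1 -> c1 -> b1 -> a1 -> a2 -> b2

The waypoints must appear in the order b3, d2, a1, with no cell reused.
Route from a3: right 3 to d3, up 2 to d1, left 3 to a1, down 1 to a2, right 1 to b2 — 10 moves in all.
Check: order respected (1 at step 1, 2 at step 4, 3 at step 8).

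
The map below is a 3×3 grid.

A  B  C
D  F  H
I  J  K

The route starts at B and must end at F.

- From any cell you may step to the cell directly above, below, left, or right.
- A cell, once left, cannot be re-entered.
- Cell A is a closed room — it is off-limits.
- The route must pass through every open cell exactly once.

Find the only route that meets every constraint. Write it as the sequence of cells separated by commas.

Need to visit all 8 open cells exactly once, starting at B and ending at F.
Cell C has only two open neighbours (H and B), so the path must pass straight through it: one of those is the cell it's entered from and the other is where it exits.
Route from B: right to C, 2× down (reaching K), 2× left (reaching I), up to D, right to F — 7 moves in all.
Check: all 8 open cells covered.

B, C, H, K, J, I, D, F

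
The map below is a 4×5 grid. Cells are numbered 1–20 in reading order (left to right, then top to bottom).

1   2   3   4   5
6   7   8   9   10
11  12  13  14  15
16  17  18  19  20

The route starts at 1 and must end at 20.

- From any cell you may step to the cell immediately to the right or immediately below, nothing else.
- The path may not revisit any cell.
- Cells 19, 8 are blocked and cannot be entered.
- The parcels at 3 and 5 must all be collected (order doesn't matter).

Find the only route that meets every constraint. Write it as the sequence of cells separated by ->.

Moves only go right or down, so the column and row indices never decrease.
Route from 1: 4× right (reaching 5), 3× down (reaching 20) — 7 moves in all.
Check: all required cells visited.

1 -> 2 -> 3 -> 4 -> 5 -> 10 -> 15 -> 20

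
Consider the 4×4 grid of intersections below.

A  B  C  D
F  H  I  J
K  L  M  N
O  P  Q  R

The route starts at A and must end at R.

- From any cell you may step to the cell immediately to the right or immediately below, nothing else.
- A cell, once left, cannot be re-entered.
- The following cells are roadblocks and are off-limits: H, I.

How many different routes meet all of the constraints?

5

A right/down-only route from A to R makes exactly 3 down-moves and 3 right-moves in some order.
With no other constraints that would be C(6,3) = 20 routes.
Subtract routes through each blocked cell (inclusion–exclusion for overlaps): − through H: 12 − through I: 9 + through H&I: 6 → 5.
That gives 5 routes.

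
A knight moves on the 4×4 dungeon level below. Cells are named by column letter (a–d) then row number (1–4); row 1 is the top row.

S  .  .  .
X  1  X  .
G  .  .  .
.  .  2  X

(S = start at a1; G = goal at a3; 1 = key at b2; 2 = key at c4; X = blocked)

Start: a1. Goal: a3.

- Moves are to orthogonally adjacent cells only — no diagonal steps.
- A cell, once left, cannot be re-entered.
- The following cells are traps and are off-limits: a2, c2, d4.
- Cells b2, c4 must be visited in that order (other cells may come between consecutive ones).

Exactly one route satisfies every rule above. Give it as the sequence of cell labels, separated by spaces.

a1 b1 b2 b3 c3 c4 b4 a4 a3

The waypoints must appear in the order b2, c4, with no cell reused.
Route from a1: right 1 to b1, down 2 to b3, right 1 to c3, down 1 to c4, left 2 to a4, up 1 to a3 — 8 moves in all.
Check: order respected (1 at step 2, 2 at step 5).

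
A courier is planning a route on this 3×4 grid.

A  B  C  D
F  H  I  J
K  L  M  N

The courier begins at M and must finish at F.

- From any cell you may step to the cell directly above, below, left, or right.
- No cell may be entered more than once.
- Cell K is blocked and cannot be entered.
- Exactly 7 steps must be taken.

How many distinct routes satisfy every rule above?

9

Need simple routes of exactly 7 moves from M to F (Manhattan distance 3, so 2 moves are spent on a detour and 2 undoing it).
Branch systematically from the start, pruning whenever the remaining move budget drops below the Manhattan distance to F or differs from it in parity. Grouping the completions by first move — via I: 2; via L: 1; via N: 6 — and summing: 2 + 1 + 6 = 9.
That gives 9 routes.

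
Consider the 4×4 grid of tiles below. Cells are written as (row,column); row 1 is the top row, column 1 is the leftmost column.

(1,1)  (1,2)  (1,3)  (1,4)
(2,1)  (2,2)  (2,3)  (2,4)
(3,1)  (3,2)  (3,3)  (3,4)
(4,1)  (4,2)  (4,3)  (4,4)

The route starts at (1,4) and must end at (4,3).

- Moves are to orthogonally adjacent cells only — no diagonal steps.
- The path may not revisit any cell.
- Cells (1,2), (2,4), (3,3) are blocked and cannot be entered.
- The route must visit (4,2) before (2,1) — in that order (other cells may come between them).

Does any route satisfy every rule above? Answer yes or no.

no

Ignoring the required order, 2 revisit-free routes from (1,4) to (4,3) pass through all of (4,2) and (2,1); the waypoint orders that occur are (2,1) → (4,2) (2) — never (4,2) → (2,1).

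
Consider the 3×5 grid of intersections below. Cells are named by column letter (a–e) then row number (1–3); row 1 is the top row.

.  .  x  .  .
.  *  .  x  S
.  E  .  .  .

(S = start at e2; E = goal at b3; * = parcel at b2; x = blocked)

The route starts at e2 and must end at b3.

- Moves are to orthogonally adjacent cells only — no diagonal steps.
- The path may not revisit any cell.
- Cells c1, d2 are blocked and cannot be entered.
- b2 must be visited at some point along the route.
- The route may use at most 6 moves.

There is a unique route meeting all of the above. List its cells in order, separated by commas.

e2, e3, d3, c3, c2, b2, b3

The budget equals the shortest possible length, so every move has to be on a shortest route through the required cells.
Route from e2: down 1 to e3, left 2 to c3, up 1 to c2, left 1 to b2, down 1 to b3 — 6 moves in all.
Check: all required cells visited; 6 ≤ 6 moves.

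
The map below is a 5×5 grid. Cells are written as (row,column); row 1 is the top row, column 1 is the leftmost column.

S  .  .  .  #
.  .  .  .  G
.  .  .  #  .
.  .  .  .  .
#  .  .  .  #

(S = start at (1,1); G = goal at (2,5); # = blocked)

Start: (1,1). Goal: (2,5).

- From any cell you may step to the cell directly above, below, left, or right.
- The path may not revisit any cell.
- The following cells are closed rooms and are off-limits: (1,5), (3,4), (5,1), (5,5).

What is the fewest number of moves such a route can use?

5

The Manhattan distance from (1,1) to (2,5) is |1−2| + |1−5| = 5, so at least 5 moves are needed.
A route of 5 moves achieves this: (1,1) → (2,1) → (2,2) → (2,3) → (2,4) → (2,5).
Since 5 matches the lower bound, it is optimal.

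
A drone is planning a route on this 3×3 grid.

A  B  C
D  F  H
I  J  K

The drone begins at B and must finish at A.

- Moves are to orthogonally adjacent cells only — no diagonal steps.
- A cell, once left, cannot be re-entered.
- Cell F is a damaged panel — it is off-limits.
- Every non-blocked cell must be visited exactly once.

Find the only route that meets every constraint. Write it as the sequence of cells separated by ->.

Need to visit all 8 open cells exactly once, starting at B and ending at A.
Cell C has only two open neighbours (H and B), so the path must pass straight through it: one of those is the cell it's entered from and the other is where it exits.
Route from B: right 1 to C, down 2 to K, left 2 to I, up 2 to A — 7 moves in all.
Check: all 8 open cells covered.

B -> C -> H -> K -> J -> I -> D -> A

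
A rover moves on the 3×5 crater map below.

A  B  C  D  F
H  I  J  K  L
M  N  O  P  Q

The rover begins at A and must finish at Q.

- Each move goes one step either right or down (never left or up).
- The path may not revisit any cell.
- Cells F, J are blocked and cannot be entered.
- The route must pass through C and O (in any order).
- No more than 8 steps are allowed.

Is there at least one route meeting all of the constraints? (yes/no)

no

Right/down moves force the required cells to be taken in the order C, O. Every right/down route from C to O runs into a blocked cell, so that leg cannot be completed.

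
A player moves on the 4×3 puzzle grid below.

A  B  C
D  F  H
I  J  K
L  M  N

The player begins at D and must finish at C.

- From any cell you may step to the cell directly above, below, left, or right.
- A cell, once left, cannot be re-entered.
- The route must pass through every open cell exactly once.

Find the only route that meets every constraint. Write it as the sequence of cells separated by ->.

Need to visit all 12 open cells exactly once, starting at D and ending at C.
Route from D: up to A, right to B, 2× down (reaching J), left to I, down to L, 2× right (reaching N), 3× up (reaching C) — 11 moves in all.
Check: all 12 open cells covered.

D -> A -> B -> F -> J -> I -> L -> M -> N -> K -> H -> C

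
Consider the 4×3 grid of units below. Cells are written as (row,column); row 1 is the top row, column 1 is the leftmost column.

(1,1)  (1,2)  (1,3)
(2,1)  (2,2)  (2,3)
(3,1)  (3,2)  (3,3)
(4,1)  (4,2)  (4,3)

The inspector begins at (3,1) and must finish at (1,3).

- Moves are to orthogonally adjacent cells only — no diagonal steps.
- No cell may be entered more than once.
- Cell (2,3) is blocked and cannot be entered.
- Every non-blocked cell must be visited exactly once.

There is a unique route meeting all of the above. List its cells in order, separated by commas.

Need to visit all 11 open cells exactly once, starting at (3,1) and ending at (1,3).
Cell (4,1) has only two open neighbours ((3,1) and (4,2)), so the path must pass straight through it: one of those is the cell it's entered from and the other is where it exits.
Route from (3,1): down 1 to (4,1), right 2 to (4,3), up 1 to (3,3), left 1 to (3,2), up 1 to (2,2), left 1 to (2,1), up 1 to (1,1), right 2 to (1,3) — 10 moves in all.
Check: all 11 open cells covered.

(3,1), (4,1), (4,2), (4,3), (3,3), (3,2), (2,2), (2,1), (1,1), (1,2), (1,3)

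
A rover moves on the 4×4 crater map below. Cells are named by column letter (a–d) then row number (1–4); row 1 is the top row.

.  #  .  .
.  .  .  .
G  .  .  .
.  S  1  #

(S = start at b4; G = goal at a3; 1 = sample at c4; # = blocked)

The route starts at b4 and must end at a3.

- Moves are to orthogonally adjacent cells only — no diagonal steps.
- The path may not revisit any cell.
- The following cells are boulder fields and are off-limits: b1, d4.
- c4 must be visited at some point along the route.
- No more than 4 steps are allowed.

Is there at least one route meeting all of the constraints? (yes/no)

One route that works: b4 → c4 → c3 → b3 → a3.

yes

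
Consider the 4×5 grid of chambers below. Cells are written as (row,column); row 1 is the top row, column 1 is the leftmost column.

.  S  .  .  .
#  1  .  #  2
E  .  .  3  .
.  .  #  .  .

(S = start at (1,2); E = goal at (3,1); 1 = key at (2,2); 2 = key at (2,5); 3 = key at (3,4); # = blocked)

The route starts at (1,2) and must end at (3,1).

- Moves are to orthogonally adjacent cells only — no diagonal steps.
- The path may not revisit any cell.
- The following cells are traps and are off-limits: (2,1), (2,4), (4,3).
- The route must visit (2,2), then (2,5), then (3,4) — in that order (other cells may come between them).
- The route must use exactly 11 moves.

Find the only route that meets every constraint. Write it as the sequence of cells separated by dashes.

The waypoints must appear in the order (2,2), (2,5), (3,4), with no cell reused.
Route from (1,2): down to (2,2), right to (2,3), up to (1,3), 2× right (reaching (1,5)), 2× down (reaching (3,5)), 4× left (reaching (3,1)) — 11 moves in all.
Check: order respected (1 at step 1, 2 at step 6, 3 at step 8); 11 moves as required.

(1,2) - (2,2) - (2,3) - (1,3) - (1,4) - (1,5) - (2,5) - (3,5) - (3,4) - (3,3) - (3,2) - (3,1)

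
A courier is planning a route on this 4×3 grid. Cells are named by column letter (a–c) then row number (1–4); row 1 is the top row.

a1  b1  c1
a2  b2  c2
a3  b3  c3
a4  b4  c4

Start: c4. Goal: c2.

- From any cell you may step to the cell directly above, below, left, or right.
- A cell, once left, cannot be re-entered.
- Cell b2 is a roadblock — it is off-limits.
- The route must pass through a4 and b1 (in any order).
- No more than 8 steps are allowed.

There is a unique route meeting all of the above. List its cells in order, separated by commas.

Any route must reach a4 and b1 and still end at c2 within 8 moves, so the order of the required stops is forced.
Route from c4: 2× left (reaching a4), 3× up (reaching a1), 2× right (reaching c1), down to c2 — 8 moves in all.
Check: all required cells visited; 8 ≤ 8 moves.

c4, b4, a4, a3, a2, a1, b1, c1, c2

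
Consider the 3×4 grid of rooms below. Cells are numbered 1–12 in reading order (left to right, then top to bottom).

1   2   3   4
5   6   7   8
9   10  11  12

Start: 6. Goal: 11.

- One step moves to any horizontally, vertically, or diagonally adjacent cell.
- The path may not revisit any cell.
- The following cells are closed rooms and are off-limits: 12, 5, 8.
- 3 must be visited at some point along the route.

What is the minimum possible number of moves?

3

Any route passes through 3 somewhere between 6 and 11. Summing Chebyshev distances along the two legs (6 → 3 → 11) gives a lower bound of 1 + 2 = 3 moves.
A route of 3 moves achieves this: 6 → 3 → 7 → 11.
Since 3 matches the lower bound, it is optimal.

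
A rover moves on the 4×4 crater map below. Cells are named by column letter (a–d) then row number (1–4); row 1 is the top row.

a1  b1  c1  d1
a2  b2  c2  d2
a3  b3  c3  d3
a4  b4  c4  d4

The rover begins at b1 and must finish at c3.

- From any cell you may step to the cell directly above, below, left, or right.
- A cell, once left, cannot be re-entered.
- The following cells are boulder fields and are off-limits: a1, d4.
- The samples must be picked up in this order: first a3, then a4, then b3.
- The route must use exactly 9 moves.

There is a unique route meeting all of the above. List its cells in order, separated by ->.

b1 -> c1 -> c2 -> b2 -> a2 -> a3 -> a4 -> b4 -> b3 -> c3

The waypoints must appear in the order a3, a4, b3, with no cell reused.
Route from b1: right to c1, down to c2, 2× left (reaching a2), 2× down (reaching a4), right to b4, up to b3, right to c3 — 9 moves in all.
Check: order respected (a3 at step 5, a4 at step 6, b3 at step 8); 9 moves as required.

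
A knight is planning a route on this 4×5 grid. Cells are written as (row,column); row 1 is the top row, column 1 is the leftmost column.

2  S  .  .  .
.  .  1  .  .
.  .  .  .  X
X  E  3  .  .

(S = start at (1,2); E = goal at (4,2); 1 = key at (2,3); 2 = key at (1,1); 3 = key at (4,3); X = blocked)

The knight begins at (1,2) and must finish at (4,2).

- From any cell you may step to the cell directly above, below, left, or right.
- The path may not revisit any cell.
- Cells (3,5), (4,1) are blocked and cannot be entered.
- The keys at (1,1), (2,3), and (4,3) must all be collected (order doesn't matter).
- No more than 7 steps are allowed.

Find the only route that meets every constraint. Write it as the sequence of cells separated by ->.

The budget equals the shortest possible length, so every move has to be on a shortest route through the required cells.
Route from (1,2): left 1 to (1,1), down 1 to (2,1), right 2 to (2,3), down 2 to (4,3), left 1 to (4,2) — 7 moves in all.
Check: all required cells visited; 7 ≤ 7 moves.

(1,2) -> (1,1) -> (2,1) -> (2,2) -> (2,3) -> (3,3) -> (4,3) -> (4,2)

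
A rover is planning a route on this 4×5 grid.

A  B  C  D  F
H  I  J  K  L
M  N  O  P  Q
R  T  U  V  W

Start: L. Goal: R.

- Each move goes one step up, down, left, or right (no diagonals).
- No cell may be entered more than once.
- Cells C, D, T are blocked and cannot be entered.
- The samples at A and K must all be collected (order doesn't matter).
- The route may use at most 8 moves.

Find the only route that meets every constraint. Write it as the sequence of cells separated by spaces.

L K J I B A H M R

The budget equals the shortest possible length, so every move has to be on a shortest route through the required cells.
Route from L: 3× left (reaching I), up to B, left to A, 3× down (reaching R) — 8 moves in all.
Check: all required cells visited; 8 ≤ 8 moves.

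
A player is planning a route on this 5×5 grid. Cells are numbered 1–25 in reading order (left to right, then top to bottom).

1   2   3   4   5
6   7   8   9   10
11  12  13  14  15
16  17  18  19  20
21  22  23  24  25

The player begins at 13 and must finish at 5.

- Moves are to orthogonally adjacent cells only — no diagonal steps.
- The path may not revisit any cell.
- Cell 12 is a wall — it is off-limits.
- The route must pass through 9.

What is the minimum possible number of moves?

Any route passes through 9 somewhere between 13 and 5. Summing Manhattan distances along the two legs (13 → 9 → 5) gives a lower bound of 2 + 2 = 4 moves.
A route of 4 moves achieves this: 13 → 8 → 9 → 4 → 5.
Since 4 matches the lower bound, it is optimal.

4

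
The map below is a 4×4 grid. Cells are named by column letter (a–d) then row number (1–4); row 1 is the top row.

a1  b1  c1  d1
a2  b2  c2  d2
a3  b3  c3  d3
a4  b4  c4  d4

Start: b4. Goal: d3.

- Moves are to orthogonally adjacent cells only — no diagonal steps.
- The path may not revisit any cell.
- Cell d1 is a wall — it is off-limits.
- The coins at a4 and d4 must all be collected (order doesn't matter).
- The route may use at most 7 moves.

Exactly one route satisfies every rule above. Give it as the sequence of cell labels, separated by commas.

The budget equals the shortest possible length, so every move has to be on a shortest route through the required cells.
Route from b4: left 1 to a4, up 1 to a3, right 2 to c3, down 1 to c4, right 1 to d4, up 1 to d3 — 7 moves in all.
Check: all required cells visited; 7 ≤ 7 moves.

b4, a4, a3, b3, c3, c4, d4, d3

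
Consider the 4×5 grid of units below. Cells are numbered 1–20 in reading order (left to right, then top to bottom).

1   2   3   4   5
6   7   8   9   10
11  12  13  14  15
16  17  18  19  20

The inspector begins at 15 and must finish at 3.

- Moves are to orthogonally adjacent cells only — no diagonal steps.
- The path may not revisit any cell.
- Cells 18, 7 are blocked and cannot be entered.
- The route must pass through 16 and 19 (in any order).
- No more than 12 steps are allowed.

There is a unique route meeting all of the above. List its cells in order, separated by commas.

Any route must reach 16 and 19 and still end at 3 within 12 moves, so the order of the required stops is forced.
Route from 15: down to 20, left to 19, up to 14, 2× left (reaching 12), down to 17, left to 16, 3× up (reaching 1), 2× right (reaching 3) — 12 moves in all.
Check: all required cells visited; 12 ≤ 12 moves.

15, 20, 19, 14, 13, 12, 17, 16, 11, 6, 1, 2, 3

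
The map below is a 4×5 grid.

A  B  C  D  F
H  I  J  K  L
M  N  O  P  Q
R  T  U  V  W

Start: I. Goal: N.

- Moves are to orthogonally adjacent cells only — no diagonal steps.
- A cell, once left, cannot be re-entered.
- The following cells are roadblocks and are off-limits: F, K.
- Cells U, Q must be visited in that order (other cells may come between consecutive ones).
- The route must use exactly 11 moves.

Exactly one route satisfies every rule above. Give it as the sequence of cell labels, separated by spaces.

The waypoints must appear in the order U, Q, with no cell reused.
Route from I: left to H, 2× down (reaching R), 4× right (reaching W), up to Q, 3× left (reaching N) — 11 moves in all.
Check: order respected (U at step 5, Q at step 8); 11 moves as required.

I H M R T U V W Q P O N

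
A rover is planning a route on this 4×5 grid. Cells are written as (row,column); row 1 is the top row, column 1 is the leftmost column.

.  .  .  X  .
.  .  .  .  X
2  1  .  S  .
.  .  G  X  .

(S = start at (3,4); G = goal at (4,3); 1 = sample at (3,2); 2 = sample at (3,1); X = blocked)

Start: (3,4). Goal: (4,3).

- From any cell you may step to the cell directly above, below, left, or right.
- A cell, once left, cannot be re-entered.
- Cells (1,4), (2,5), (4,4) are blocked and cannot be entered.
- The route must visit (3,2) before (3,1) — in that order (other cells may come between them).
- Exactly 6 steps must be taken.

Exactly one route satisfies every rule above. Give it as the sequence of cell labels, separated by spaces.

(3,4) (3,3) (3,2) (3,1) (4,1) (4,2) (4,3)

The waypoints must appear in the order (3,2), (3,1), with no cell reused.
Route from (3,4): 3× left (reaching (3,1)), down to (4,1), 2× right (reaching (4,3)) — 6 moves in all.
Check: order respected (1 at step 2, 2 at step 3); 6 moves as required.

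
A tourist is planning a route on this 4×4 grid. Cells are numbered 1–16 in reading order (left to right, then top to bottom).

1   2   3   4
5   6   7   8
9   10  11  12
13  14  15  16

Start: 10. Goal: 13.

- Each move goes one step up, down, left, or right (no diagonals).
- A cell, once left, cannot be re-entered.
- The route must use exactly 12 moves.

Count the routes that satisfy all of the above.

Need simple routes of exactly 12 moves from 10 to 13 (Manhattan distance 2, so 5 moves are spent on a detour and 5 undoing it).
Branch systematically from the start, pruning whenever the remaining move budget drops below the Manhattan distance to 13 or differs from it in parity. Grouping the completions by first move — via 6: 8; via 14: 17; via 9: 17; via 11: 8 — and summing: 8 + 17 + 17 + 8 = 50.
That gives 50 routes.

50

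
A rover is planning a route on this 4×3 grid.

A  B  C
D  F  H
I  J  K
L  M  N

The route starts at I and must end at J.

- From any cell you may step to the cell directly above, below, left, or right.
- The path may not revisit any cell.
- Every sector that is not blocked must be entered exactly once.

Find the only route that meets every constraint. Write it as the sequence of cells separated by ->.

Need to visit all 12 open cells exactly once, starting at I and ending at J.
Cell L has only two open neighbours (I and M), so the path must pass straight through it: one of those is the cell it's entered from and the other is where it exits.
Route from I: down to L, 2× right (reaching N), 3× up (reaching C), 2× left (reaching A), down to D, right to F, down to J — 11 moves in all.
Check: all 12 open cells covered.

I -> L -> M -> N -> K -> H -> C -> B -> A -> D -> F -> J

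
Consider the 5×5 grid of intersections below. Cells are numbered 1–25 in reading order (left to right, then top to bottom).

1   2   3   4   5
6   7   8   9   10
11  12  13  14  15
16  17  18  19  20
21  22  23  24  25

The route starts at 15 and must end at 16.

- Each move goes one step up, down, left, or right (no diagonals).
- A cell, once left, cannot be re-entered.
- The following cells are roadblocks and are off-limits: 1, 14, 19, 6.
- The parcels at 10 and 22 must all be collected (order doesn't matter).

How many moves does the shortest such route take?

9

Any route passes through 10 and 22 in some order between 15 and 16. Summing Manhattan distances along each leg and taking the cheapest ordering (15 → 10 → 22 → 16) gives a lower bound of 1 + 6 + 2 = 9 moves.
A route of 9 moves achieves this: 15 → 10 → 9 → 8 → 13 → 18 → 23 → 22 → 17 → 16.
Since 9 matches the lower bound, it is optimal.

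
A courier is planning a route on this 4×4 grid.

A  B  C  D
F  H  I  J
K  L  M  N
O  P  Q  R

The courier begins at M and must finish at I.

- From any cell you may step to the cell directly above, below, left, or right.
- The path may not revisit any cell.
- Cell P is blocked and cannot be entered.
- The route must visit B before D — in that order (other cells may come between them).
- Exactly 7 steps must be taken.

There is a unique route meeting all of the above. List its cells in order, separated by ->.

M -> L -> H -> B -> C -> D -> J -> I

The waypoints must appear in the order B, D, with no cell reused.
Route from M: left to L, 2× up (reaching B), 2× right (reaching D), down to J, left to I — 7 moves in all.
Check: order respected (B at step 3, D at step 5); 7 moves as required.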